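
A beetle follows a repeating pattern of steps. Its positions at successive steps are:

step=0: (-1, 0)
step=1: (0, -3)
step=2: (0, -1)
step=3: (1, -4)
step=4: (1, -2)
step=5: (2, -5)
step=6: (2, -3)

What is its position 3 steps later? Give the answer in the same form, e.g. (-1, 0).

Differencing gives (+1, -3), (+0, +2), (+1, -3), (+0, +2), (+1, -3), (+0, +2). This is the pattern (+1, -3), (+0, +2) repeated.
step 7: apply (+1, -3) → (3, -6)
step 8: apply (+0, +2) → (3, -4)
step 9: apply (+1, -3) → (4, -7)

(4, -7)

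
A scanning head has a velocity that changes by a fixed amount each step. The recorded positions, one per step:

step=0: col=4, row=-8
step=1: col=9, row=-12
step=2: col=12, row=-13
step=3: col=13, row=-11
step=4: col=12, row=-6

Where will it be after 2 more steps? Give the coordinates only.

First differences are (+5,-4), (+3,-1), (+1,+2), (-1,+5); their common second difference is (-2,+3) (constant acceleration).
step 5: col=12, row=-6 + (-3,+8) → col=9, row=2
step 6: col=9, row=2 + (-5,+11) → col=4, row=13

col=4, row=13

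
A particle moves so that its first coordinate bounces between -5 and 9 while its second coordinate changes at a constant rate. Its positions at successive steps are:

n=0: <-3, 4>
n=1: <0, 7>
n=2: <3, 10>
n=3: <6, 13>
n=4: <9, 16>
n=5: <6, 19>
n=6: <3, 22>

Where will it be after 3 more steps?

The first coordinate reflects between -5 and 9, moving 3 per step.
  step 7: 3 → 0
  step 8: 0 → -3
  step 9: -3 → -4
The second coordinate changes by +3 each step: at step 9 it is 31.

<-4, 31>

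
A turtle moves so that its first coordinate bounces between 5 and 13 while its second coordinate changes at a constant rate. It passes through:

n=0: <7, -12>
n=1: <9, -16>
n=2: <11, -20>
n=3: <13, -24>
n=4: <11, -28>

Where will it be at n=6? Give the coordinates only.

<7, -36>

The first coordinate reflects between 5 and 13, moving 2 per step.
  step 5: 11 → 9
  step 6: 9 → 7
The second coordinate changes by -4 each step: at step 6 it is -36.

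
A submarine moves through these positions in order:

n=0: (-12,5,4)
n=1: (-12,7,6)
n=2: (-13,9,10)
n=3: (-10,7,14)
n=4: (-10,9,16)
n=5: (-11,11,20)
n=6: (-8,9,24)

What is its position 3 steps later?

(-6,11,34)

Differencing gives (+0,+2,+2), (-1,+2,+4), (+3,-2,+4), (+0,+2,+2), (-1,+2,+4), (+3,-2,+4). This is the pattern (+0,+2,+2), (-1,+2,+4), (+3,-2,+4) repeated.
step 7: apply (+0,+2,+2) → (-8,11,26)
step 8: apply (-1,+2,+4) → (-9,13,30)
step 9: apply (+3,-2,+4) → (-6,11,34)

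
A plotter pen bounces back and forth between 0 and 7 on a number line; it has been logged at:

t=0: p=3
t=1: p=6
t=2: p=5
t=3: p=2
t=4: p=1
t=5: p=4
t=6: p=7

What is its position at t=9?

The value travels 3 per step and bounces off the walls at 0 and 7.
  step 7: 7 → 4
  step 8: 4 → 1
  step 9: 1 → 2

p=2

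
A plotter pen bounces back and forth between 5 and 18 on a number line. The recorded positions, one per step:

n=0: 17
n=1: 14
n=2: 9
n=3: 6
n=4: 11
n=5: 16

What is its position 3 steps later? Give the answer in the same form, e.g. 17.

The value reflects between 5 and 18, moving 5 per step.
  step 6: 16 → 15
  step 7: 15 → 10
  step 8: 10 → 5

5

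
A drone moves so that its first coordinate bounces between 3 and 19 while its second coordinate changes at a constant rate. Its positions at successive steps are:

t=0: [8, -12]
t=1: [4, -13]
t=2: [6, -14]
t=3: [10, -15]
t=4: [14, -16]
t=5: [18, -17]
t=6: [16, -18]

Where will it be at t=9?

[4, -21]

The first coordinate travels 4 per step and bounces off the walls at 3 and 19.
  step 7: 16 → 12
  step 8: 12 → 8
  step 9: 8 → 4
The second coordinate changes by -1 each step: at step 9 it is -21.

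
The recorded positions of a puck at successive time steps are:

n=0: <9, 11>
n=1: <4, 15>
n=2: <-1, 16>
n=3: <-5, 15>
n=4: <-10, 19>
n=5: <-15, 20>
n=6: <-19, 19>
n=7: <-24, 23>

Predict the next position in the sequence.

Differencing gives <-5, +4>, <-5, +1>, <-4, -1>, <-5, +4>, <-5, +1>, <-4, -1>, <-5, +4>. This is the pattern <-5, +4>, <-5, +1>, <-4, -1> repeated.
step 8: apply <-5, +1> → <-29, 24>

<-29, 24>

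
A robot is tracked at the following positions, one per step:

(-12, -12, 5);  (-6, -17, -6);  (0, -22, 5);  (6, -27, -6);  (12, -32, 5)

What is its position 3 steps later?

(30, -47, -6)

The first coordinate changes by +6 each step, so at step 7 it is -12 + 7·(6) = 30.
The second coordinate changes by -5 each step, so at step 7 it is -12 + 7·(-5) = -47.
The third coordinate repeats the cycle [5, -6] with period 2; step 7 mod 2 = 1, giving -6.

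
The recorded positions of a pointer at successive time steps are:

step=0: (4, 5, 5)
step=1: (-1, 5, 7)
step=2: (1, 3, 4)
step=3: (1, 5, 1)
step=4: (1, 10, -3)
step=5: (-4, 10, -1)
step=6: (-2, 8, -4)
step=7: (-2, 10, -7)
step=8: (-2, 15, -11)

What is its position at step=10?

(-5, 13, -12)

Step-to-step displacements: (-5, +0, +2), (+2, -2, -3), (+0, +2, -3), (+0, +5, -4), (-5, +0, +2), (+2, -2, -3), (+0, +2, -3), (+0, +5, -4) — a repeating cycle of length 4.
step 9: apply (-5, +0, +2) → (-7, 15, -9)
step 10: apply (+2, -2, -3) → (-5, 13, -12)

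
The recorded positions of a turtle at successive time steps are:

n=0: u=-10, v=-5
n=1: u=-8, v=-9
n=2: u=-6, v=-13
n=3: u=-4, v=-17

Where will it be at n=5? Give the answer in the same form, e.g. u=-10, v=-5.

The position changes by (+2,-4) every step.
step 4: u=-4, v=-17 + (+2,-4) → u=-2, v=-21
step 5: u=-2, v=-21 + (+2,-4) → u=0, v=-25

u=0, v=-25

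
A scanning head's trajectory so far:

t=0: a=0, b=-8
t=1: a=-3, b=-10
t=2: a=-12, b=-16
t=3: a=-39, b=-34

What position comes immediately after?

a=-120, b=-88

The jumps are (-3, -2), (-9, -6), (-27, -18) — a geometric progression with ratio 3.
step 4: a=-39, b=-34 + (-81, -54) → a=-120, b=-88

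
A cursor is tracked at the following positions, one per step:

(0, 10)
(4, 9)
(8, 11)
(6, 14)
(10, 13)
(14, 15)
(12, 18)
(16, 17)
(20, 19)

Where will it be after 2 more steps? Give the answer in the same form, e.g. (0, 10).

Differencing gives (+4, -1), (+4, +2), (-2, +3), (+4, -1), (+4, +2), (-2, +3), (+4, -1), (+4, +2). This is the pattern (+4, -1), (+4, +2), (-2, +3) repeated.
step 9: apply (-2, +3) → (18, 22)
step 10: apply (+4, -1) → (22, 21)

(22, 21)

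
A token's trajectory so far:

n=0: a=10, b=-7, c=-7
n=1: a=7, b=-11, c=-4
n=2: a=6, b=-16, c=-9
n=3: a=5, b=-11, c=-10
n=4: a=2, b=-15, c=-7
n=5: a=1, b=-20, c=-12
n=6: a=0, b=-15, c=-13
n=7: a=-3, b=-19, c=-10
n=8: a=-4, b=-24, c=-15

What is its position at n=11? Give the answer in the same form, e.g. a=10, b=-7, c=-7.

Differencing gives (-3, -4, +3), (-1, -5, -5), (-1, +5, -1), (-3, -4, +3), (-1, -5, -5), (-1, +5, -1), (-3, -4, +3), (-1, -5, -5). This is the pattern (-3, -4, +3), (-1, -5, -5), (-1, +5, -1) repeated.
step 9: apply (-1, +5, -1) → a=-5, b=-19, c=-16
step 10: apply (-3, -4, +3) → a=-8, b=-23, c=-13
step 11: apply (-1, -5, -5) → a=-9, b=-28, c=-18

a=-9, b=-28, c=-18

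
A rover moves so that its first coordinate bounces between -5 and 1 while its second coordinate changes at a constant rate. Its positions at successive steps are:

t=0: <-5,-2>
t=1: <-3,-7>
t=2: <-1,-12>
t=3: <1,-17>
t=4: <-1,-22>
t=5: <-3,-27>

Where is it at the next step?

The first coordinate reflects between -5 and 1, moving 2 per step.
  step 6: -3 → -5
The second coordinate changes by -5 each step: at step 6 it is -32.

<-5,-32>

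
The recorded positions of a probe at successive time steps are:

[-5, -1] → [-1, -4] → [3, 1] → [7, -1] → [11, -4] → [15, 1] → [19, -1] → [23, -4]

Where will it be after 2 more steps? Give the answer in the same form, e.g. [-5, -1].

[31, -1]

First: linear, +4 per step → 31 at step 9.
Second: cycles through -1, -4, 1 every 3 steps. Step 9 lands at position 0 of the cycle → -1.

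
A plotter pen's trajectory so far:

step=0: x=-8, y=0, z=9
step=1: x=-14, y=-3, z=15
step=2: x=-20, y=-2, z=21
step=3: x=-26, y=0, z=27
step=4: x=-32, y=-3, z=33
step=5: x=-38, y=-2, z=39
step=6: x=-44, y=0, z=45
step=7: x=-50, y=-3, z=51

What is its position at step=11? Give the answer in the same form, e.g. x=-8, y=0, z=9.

The x coordinate changes by -6 each step, so at step 11 it is -8 + 11·(-6) = -74.
The y coordinate repeats the cycle [0, -3, -2] with period 3; step 11 mod 3 = 2, giving -2.
The z coordinate changes by +6 each step, so at step 11 it is 9 + 11·(6) = 75.

x=-74, y=-2, z=75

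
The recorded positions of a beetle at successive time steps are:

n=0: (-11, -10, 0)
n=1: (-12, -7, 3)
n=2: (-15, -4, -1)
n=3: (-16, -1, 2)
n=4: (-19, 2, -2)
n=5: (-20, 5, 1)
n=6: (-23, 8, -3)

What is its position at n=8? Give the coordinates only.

Step-to-step displacements: (-1, +3, +3), (-3, +3, -4), (-1, +3, +3), (-3, +3, -4), (-1, +3, +3), (-3, +3, -4) — a repeating cycle of length 2.
step 7: apply (-1, +3, +3) → (-24, 11, 0)
step 8: apply (-3, +3, -4) → (-27, 14, -4)

(-27, 14, -4)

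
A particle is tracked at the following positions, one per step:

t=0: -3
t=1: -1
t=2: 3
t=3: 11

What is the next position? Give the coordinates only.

27

Consecutive displacements +2, +4, +8 scale by a factor of 2 each step.
step 4: 11 + 16 → 27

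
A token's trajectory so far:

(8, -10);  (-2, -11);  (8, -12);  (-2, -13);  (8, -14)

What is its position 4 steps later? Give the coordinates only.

(8, -18)

First: cycles through 8, -2 every 2 steps. Step 8 lands at position 0 of the cycle → 8.
Second: linear, -1 per step → -18 at step 8.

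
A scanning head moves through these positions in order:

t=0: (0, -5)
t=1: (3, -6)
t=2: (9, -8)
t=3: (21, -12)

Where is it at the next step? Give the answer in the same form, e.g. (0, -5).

(45, -20)

The jumps are (+3, -1), (+6, -2), (+12, -4) — a geometric progression with ratio 2.
step 4: (21, -12) + (+24, -8) → (45, -20)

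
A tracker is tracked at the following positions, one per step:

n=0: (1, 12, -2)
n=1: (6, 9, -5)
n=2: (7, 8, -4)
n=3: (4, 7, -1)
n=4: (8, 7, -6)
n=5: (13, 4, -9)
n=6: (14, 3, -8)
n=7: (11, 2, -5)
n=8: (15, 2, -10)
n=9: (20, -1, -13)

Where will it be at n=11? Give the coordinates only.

Step-to-step displacements: (+5, -3, -3), (+1, -1, +1), (-3, -1, +3), (+4, +0, -5), (+5, -3, -3), (+1, -1, +1), (-3, -1, +3), (+4, +0, -5), (+5, -3, -3) — a repeating cycle of length 4.
step 10: apply (+1, -1, +1) → (21, -2, -12)
step 11: apply (-3, -1, +3) → (18, -3, -9)

(18, -3, -9)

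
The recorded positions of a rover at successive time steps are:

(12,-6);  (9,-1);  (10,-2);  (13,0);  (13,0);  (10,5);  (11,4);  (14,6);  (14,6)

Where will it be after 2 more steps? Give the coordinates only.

Step-to-step displacements: (-3,+5), (+1,-1), (+3,+2), (+0,+0), (-3,+5), (+1,-1), (+3,+2), (+0,+0) — a repeating cycle of length 4.
step 9: apply (-3,+5) → (11,11)
step 10: apply (+1,-1) → (12,10)

(12,10)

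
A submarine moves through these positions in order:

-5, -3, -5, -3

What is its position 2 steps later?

-3

The jumps are +2, -2, +2 — a geometric progression with ratio -1.
step 4: -3 − 2 → -5
step 5: -5 + 2 → -3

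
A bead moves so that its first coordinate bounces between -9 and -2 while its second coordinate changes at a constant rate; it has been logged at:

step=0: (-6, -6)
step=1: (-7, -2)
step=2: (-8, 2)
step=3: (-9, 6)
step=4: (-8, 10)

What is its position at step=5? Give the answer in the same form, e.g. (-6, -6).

The first coordinate reflects between -9 and -2, moving 1 per step.
  step 5: -8 → -7
The second coordinate changes by +4 each step: at step 5 it is 14.

(-7, 14)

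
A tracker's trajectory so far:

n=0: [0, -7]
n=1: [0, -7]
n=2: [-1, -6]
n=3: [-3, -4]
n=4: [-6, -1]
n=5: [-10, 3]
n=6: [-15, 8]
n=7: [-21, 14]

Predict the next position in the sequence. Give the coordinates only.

Successive displacements: [+0, +0], [-1, +1], [-2, +2], [-3, +3], [-4, +4], [-5, +5], [-6, +6] — each changes by [-1, +1].
step 8: [-21, 14] + [-7, +7] → [-28, 21]

[-28, 21]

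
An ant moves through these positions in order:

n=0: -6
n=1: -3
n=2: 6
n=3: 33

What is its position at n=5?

Consecutive displacements +3, +9, +27 scale by a factor of 3 each step.
step 4: 33 + 81 → 114
step 5: 114 + 243 → 357

357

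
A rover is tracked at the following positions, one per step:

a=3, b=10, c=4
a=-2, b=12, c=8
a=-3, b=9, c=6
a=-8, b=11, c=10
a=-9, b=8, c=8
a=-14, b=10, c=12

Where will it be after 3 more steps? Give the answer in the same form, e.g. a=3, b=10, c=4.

The moves between consecutive positions are (-5, +2, +4), (-1, -3, -2), (-5, +2, +4), (-1, -3, -2), (-5, +2, +4); they repeat the 2-cycle [(-5, +2, +4), (-1, -3, -2)].
step 6: apply (-1, -3, -2) → a=-15, b=7, c=10
step 7: apply (-5, +2, +4) → a=-20, b=9, c=14
step 8: apply (-1, -3, -2) → a=-21, b=6, c=12

a=-21, b=6, c=12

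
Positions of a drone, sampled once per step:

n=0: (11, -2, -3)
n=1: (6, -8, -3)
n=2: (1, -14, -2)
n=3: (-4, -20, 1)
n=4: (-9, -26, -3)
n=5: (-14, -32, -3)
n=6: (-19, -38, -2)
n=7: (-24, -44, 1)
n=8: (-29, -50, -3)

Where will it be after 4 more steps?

First: linear, -5 per step → -49 at step 12.
Second: linear, -6 per step → -74 at step 12.
Third: cycles through -3, -3, -2, 1 every 4 steps. Step 12 lands at position 0 of the cycle → -3.

(-49, -74, -3)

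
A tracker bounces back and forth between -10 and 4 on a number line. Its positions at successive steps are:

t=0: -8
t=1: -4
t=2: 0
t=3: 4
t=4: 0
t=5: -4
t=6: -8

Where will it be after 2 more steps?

The value reflects between -10 and 4, moving 4 per step.
  step 7: -8 → -8
  step 8: -8 → -4

-4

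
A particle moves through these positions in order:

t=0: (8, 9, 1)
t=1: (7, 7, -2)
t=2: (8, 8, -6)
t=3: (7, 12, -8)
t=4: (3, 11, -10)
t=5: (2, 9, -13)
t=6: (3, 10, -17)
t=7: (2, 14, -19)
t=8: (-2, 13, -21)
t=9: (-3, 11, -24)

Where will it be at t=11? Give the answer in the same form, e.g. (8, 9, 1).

(-3, 16, -30)

Step-to-step displacements: (-1, -2, -3), (+1, +1, -4), (-1, +4, -2), (-4, -1, -2), (-1, -2, -3), (+1, +1, -4), (-1, +4, -2), (-4, -1, -2), (-1, -2, -3) — a repeating cycle of length 4.
step 10: apply (+1, +1, -4) → (-2, 12, -28)
step 11: apply (-1, +4, -2) → (-3, 16, -30)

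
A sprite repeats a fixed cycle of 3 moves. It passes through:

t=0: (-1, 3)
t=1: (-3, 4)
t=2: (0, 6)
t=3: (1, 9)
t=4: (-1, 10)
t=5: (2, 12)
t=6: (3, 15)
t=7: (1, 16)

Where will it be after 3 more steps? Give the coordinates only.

(3, 22)

Step-to-step displacements: (-2, +1), (+3, +2), (+1, +3), (-2, +1), (+3, +2), (+1, +3), (-2, +1) — a repeating cycle of length 3.
step 8: apply (+3, +2) → (4, 18)
step 9: apply (+1, +3) → (5, 21)
step 10: apply (-2, +1) → (3, 22)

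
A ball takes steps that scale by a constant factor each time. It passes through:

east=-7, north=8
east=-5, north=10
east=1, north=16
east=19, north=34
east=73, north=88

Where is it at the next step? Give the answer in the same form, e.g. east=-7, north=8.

east=235, north=250

Step-to-step displacements: (+2,+2), (+6,+6), (+18,+18), (+54,+54); each is 3× the previous.
step 5: east=73, north=88 + (+162,+162) → east=235, north=250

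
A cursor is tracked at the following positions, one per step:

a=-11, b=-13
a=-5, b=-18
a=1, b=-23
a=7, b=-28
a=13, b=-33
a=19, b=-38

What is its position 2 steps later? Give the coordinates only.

Each step adds (+6, -5) to the position.
step 6: a=19, b=-38 + (+6, -5) → a=25, b=-43
step 7: a=25, b=-43 + (+6, -5) → a=31, b=-48

a=31, b=-48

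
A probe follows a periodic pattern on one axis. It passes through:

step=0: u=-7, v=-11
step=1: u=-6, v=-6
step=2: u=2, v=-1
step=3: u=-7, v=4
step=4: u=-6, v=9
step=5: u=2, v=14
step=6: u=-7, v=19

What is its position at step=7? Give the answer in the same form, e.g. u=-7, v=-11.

U: cycles through -7, -6, 2 every 3 steps. Step 7 lands at position 1 of the cycle → -6.
V: linear, +5 per step → 24 at step 7.

u=-6, v=24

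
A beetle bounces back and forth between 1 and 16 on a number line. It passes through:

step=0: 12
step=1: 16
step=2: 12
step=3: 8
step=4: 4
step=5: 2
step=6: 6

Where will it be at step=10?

10

The value travels 4 per step and bounces off the walls at 1 and 16.
  step 7: 6 → 10
  step 8: 10 → 14
  step 9: 14 → 14
  step 10: 14 → 10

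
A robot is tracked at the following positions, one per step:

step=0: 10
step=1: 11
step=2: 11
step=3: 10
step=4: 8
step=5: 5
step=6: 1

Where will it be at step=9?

-17

Successive displacements: +1, +0, -1, -2, -3, -4 — each changes by -1.
step 7: 1 − 5 → -4
step 8: -4 − 6 → -10
step 9: -10 − 7 → -17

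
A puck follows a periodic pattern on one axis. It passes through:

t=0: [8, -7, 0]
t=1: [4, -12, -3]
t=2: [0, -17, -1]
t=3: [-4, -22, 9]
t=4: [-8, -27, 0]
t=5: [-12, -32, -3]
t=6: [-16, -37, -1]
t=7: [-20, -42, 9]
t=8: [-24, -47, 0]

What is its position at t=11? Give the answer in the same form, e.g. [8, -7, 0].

First: linear, -4 per step → -36 at step 11.
Second: linear, -5 per step → -62 at step 11.
Third: cycles through 0, -3, -1, 9 every 4 steps. Step 11 lands at position 3 of the cycle → 9.

[-36, -62, 9]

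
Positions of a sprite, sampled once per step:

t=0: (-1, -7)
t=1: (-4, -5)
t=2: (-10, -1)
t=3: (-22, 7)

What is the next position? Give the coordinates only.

(-46, 23)

Step-to-step displacements: (-3, +2), (-6, +4), (-12, +8); each is 2× the previous.
step 4: (-22, 7) + (-24, +16) → (-46, 23)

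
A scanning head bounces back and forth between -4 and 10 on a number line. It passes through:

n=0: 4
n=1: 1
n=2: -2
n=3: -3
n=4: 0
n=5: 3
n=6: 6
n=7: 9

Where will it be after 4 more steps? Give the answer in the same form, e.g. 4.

The value reflects between -4 and 10, moving 3 per step.
  step 8: 9 → 8
  step 9: 8 → 5
  step 10: 5 → 2
  step 11: 2 → -1

-1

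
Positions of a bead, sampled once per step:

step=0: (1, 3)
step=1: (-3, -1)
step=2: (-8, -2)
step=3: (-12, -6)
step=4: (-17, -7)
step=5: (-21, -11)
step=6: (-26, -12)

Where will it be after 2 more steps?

Step-to-step displacements: (-4, -4), (-5, -1), (-4, -4), (-5, -1), (-4, -4), (-5, -1) — a repeating cycle of length 2.
step 7: apply (-4, -4) → (-30, -16)
step 8: apply (-5, -1) → (-35, -17)

(-35, -17)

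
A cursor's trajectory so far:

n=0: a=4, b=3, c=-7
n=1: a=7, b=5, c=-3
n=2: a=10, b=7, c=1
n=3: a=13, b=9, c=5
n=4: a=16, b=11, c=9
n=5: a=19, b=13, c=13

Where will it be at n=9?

Constant displacement of (+3, +2, +4) per step.
step 6: a=19, b=13, c=13 + (+3, +2, +4) → a=22, b=15, c=17
step 7: a=22, b=15, c=17 + (+3, +2, +4) → a=25, b=17, c=21
step 8: a=25, b=17, c=21 + (+3, +2, +4) → a=28, b=19, c=25
step 9: a=28, b=19, c=25 + (+3, +2, +4) → a=31, b=21, c=29

a=31, b=21, c=29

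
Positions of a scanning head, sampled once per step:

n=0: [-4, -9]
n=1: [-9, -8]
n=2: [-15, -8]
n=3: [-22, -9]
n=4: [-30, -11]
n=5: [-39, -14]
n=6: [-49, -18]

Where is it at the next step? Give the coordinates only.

Taking differences between consecutive positions: [-5, +1], [-6, +0], [-7, -1], [-8, -2], [-9, -3], [-10, -4]. These grow by [-1, -1] each step.
step 7: [-49, -18] + [-11, -5] → [-60, -23]

[-60, -23]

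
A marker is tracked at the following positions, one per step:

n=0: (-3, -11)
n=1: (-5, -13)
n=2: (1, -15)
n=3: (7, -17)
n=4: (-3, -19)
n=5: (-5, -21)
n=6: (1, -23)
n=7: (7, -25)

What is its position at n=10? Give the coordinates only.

The first coordinate repeats the cycle [-3, -5, 1, 7] with period 4; step 10 mod 4 = 2, giving 1.
The second coordinate changes by -2 each step, so at step 10 it is -11 + 10·(-2) = -31.

(1, -31)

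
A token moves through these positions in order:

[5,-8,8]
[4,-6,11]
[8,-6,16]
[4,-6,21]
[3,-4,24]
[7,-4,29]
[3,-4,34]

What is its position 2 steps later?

The moves between consecutive positions are [-1,+2,+3], [+4,+0,+5], [-4,+0,+5], [-1,+2,+3], [+4,+0,+5], [-4,+0,+5]; they repeat the 3-cycle [[-1,+2,+3], [+4,+0,+5], [-4,+0,+5]].
step 7: apply [-1,+2,+3] → [2,-2,37]
step 8: apply [+4,+0,+5] → [6,-2,42]

[6,-2,42]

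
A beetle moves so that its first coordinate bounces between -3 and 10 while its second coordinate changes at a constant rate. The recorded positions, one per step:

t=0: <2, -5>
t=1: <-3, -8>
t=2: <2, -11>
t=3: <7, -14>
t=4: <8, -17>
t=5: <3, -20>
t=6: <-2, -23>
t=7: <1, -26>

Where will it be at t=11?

The first coordinate reflects between -3 and 10, moving 5 per step.
  step 8: 1 → 6
  step 9: 6 → 9
  step 10: 9 → 4
  step 11: 4 → -1
The second coordinate changes by -3 each step: at step 11 it is -38.

<-1, -38>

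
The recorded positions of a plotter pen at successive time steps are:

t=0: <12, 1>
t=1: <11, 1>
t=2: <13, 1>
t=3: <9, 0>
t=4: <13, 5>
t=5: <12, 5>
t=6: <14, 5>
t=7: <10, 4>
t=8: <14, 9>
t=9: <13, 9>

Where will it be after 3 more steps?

Differencing gives <-1, +0>, <+2, +0>, <-4, -1>, <+4, +5>, <-1, +0>, <+2, +0>, <-4, -1>, <+4, +5>, <-1, +0>. This is the pattern <-1, +0>, <+2, +0>, <-4, -1>, <+4, +5> repeated.
step 10: apply <+2, +0> → <15, 9>
step 11: apply <-4, -1> → <11, 8>
step 12: apply <+4, +5> → <15, 13>

<15, 13>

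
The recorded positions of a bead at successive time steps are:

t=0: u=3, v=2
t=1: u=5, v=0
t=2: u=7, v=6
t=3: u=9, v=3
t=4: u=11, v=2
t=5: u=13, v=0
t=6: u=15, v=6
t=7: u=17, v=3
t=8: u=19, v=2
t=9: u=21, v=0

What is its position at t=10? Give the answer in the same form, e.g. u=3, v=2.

The u coordinate changes by +2 each step, so at step 10 it is 3 + 10·(2) = 23.
The v coordinate repeats the cycle [2, 0, 6, 3] with period 4; step 10 mod 4 = 2, giving 6.

u=23, v=6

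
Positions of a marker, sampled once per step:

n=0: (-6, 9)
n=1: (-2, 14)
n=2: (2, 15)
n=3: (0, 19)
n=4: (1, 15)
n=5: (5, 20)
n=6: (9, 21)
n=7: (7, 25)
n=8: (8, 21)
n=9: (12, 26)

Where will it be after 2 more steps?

(14, 31)

Step-to-step displacements: (+4, +5), (+4, +1), (-2, +4), (+1, -4), (+4, +5), (+4, +1), (-2, +4), (+1, -4), (+4, +5) — a repeating cycle of length 4.
step 10: apply (+4, +1) → (16, 27)
step 11: apply (-2, +4) → (14, 31)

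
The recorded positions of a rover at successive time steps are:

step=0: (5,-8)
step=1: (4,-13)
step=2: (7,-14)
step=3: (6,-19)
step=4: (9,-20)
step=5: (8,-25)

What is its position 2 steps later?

(10,-31)

Differencing gives (-1,-5), (+3,-1), (-1,-5), (+3,-1), (-1,-5). This is the pattern (-1,-5), (+3,-1) repeated.
step 6: apply (+3,-1) → (11,-26)
step 7: apply (-1,-5) → (10,-31)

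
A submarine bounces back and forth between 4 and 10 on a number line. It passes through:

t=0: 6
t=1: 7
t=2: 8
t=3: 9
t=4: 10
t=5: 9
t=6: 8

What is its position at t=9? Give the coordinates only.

The value reflects between 4 and 10, moving 1 per step.
  step 7: 8 → 7
  step 8: 7 → 6
  step 9: 6 → 5

5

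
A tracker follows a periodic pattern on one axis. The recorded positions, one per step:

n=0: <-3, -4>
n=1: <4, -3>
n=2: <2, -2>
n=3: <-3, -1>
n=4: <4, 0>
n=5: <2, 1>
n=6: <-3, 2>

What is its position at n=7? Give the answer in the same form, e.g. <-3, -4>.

First: cycles through -3, 4, 2 every 3 steps. Step 7 lands at position 1 of the cycle → 4.
Second: linear, +1 per step → 3 at step 7.

<4, 3>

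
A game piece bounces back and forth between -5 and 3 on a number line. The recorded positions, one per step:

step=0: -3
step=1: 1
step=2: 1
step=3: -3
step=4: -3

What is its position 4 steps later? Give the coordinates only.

-3

The value reflects between -5 and 3, moving 4 per step.
  step 5: -3 → 1
  step 6: 1 → 1
  step 7: 1 → -3
  step 8: -3 → -3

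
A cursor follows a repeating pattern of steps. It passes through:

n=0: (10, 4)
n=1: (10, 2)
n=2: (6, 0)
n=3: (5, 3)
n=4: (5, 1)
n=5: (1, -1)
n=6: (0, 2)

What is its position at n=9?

Differencing gives (+0, -2), (-4, -2), (-1, +3), (+0, -2), (-4, -2), (-1, +3). This is the pattern (+0, -2), (-4, -2), (-1, +3) repeated.
step 7: apply (+0, -2) → (0, 0)
step 8: apply (-4, -2) → (-4, -2)
step 9: apply (-1, +3) → (-5, 1)

(-5, 1)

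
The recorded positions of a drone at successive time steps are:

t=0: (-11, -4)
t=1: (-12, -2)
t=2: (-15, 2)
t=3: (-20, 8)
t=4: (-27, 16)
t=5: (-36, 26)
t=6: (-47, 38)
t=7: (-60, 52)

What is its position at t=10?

(-111, 106)

First differences are (-1, +2), (-3, +4), (-5, +6), (-7, +8), (-9, +10), (-11, +12), (-13, +14); their common second difference is (-2, +2) (constant acceleration).
step 8: (-60, 52) + (-15, +16) → (-75, 68)
step 9: (-75, 68) + (-17, +18) → (-92, 86)
step 10: (-92, 86) + (-19, +20) → (-111, 106)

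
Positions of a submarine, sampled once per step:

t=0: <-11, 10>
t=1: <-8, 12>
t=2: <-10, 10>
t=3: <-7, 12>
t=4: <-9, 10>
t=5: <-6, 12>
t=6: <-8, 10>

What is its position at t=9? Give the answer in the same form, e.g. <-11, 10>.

<-4, 12>

Step-to-step displacements: <+3, +2>, <-2, -2>, <+3, +2>, <-2, -2>, <+3, +2>, <-2, -2> — a repeating cycle of length 2.
step 7: apply <+3, +2> → <-5, 12>
step 8: apply <-2, -2> → <-7, 10>
step 9: apply <+3, +2> → <-4, 12>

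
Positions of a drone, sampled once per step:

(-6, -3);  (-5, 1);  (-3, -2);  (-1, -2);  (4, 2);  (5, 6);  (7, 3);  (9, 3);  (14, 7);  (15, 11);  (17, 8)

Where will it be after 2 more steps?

Differencing gives (+1, +4), (+2, -3), (+2, +0), (+5, +4), (+1, +4), (+2, -3), (+2, +0), (+5, +4), (+1, +4), (+2, -3). This is the pattern (+1, +4), (+2, -3), (+2, +0), (+5, +4) repeated.
step 11: apply (+2, +0) → (19, 8)
step 12: apply (+5, +4) → (24, 12)

(24, 12)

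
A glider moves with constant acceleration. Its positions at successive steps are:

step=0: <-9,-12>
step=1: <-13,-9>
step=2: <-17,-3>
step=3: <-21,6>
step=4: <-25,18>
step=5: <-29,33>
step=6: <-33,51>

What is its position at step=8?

Taking differences between consecutive positions: <-4,+3>, <-4,+6>, <-4,+9>, <-4,+12>, <-4,+15>, <-4,+18>. These grow by <+0,+3> each step.
step 7: <-33,51> + <-4,+21> → <-37,72>
step 8: <-37,72> + <-4,+24> → <-41,96>

<-41,96>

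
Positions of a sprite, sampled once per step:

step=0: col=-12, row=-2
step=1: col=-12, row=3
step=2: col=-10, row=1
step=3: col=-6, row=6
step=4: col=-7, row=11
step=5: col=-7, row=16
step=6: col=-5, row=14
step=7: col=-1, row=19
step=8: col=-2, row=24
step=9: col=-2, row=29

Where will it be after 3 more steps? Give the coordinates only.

The moves between consecutive positions are (+0, +5), (+2, -2), (+4, +5), (-1, +5), (+0, +5), (+2, -2), (+4, +5), (-1, +5), (+0, +5); they repeat the 4-cycle [(+0, +5), (+2, -2), (+4, +5), (-1, +5)].
step 10: apply (+2, -2) → col=0, row=27
step 11: apply (+4, +5) → col=4, row=32
step 12: apply (-1, +5) → col=3, row=37

col=3, row=37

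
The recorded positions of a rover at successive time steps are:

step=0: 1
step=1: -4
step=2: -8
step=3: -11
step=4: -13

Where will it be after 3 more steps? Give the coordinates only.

First differences are -5, -4, -3, -2; their common second difference is +1 (constant acceleration).
step 5: -13 − 1 → -14
step 6: -14 + 0 → -14
step 7: -14 + 1 → -13

-13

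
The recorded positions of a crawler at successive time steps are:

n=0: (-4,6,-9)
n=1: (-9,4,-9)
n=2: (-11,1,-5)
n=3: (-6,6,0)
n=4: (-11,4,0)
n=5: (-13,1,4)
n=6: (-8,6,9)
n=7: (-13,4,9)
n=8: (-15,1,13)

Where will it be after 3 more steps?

(-17,1,22)

Step-to-step displacements: (-5,-2,+0), (-2,-3,+4), (+5,+5,+5), (-5,-2,+0), (-2,-3,+4), (+5,+5,+5), (-5,-2,+0), (-2,-3,+4) — a repeating cycle of length 3.
step 9: apply (+5,+5,+5) → (-10,6,18)
step 10: apply (-5,-2,+0) → (-15,4,18)
step 11: apply (-2,-3,+4) → (-17,1,22)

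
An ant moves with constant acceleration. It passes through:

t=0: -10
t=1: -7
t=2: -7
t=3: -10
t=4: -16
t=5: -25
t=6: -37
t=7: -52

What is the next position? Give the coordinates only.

-70

Taking differences between consecutive positions: +3, +0, -3, -6, -9, -12, -15. These grow by -3 each step.
step 8: -52 − 18 → -70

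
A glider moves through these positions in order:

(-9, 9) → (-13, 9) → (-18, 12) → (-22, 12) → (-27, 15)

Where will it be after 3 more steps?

Step-to-step displacements: (-4, +0), (-5, +3), (-4, +0), (-5, +3) — a repeating cycle of length 2.
step 5: apply (-4, +0) → (-31, 15)
step 6: apply (-5, +3) → (-36, 18)
step 7: apply (-4, +0) → (-40, 18)

(-40, 18)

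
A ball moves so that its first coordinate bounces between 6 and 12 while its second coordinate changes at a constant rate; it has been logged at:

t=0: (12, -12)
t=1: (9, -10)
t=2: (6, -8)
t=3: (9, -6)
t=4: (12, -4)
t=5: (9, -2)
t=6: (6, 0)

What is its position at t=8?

The first coordinate reflects between 6 and 12, moving 3 per step.
  step 7: 6 → 9
  step 8: 9 → 12
The second coordinate changes by +2 each step: at step 8 it is 4.

(12, 4)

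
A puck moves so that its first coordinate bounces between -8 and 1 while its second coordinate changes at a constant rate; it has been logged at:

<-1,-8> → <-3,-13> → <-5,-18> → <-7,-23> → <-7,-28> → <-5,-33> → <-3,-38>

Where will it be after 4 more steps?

<-3,-58>

The first coordinate reflects between -8 and 1, moving 2 per step.
  step 7: -3 → -1
  step 8: -1 → 1
  step 9: 1 → -1
  step 10: -1 → -3
The second coordinate changes by -5 each step: at step 10 it is -58.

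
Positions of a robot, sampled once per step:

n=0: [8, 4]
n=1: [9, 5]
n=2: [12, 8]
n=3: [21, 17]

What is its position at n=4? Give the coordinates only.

[48, 44]

Consecutive displacements [+1, +1], [+3, +3], [+9, +9] scale by a factor of 3 each step.
step 4: [21, 17] + [+27, +27] → [48, 44]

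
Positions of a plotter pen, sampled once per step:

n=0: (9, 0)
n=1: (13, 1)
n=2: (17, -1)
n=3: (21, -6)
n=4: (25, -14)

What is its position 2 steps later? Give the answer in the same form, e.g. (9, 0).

(33, -39)

First differences are (+4, +1), (+4, -2), (+4, -5), (+4, -8); their common second difference is (+0, -3) (constant acceleration).
step 5: (25, -14) + (+4, -11) → (29, -25)
step 6: (29, -25) + (+4, -14) → (33, -39)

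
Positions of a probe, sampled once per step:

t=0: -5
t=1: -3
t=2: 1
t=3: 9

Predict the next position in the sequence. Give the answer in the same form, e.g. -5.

25

The jumps are +2, +4, +8 — a geometric progression with ratio 2.
step 4: 9 + 16 → 25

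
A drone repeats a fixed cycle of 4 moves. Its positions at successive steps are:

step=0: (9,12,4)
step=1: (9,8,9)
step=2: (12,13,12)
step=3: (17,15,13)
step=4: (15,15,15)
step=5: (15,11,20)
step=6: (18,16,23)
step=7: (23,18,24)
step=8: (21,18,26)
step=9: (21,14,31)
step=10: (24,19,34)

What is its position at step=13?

(27,17,42)

The moves between consecutive positions are (+0,-4,+5), (+3,+5,+3), (+5,+2,+1), (-2,+0,+2), (+0,-4,+5), (+3,+5,+3), (+5,+2,+1), (-2,+0,+2), (+0,-4,+5), (+3,+5,+3); they repeat the 4-cycle [(+0,-4,+5), (+3,+5,+3), (+5,+2,+1), (-2,+0,+2)].
step 11: apply (+5,+2,+1) → (29,21,35)
step 12: apply (-2,+0,+2) → (27,21,37)
step 13: apply (+0,-4,+5) → (27,17,42)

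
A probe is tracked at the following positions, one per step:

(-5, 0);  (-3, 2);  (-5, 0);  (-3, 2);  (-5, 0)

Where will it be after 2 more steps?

(-5, 0)

Consecutive displacements (+2, +2), (-2, -2), (+2, +2), (-2, -2) scale by a factor of -1 each step.
step 5: (-5, 0) + (+2, +2) → (-3, 2)
step 6: (-3, 2) + (-2, -2) → (-5, 0)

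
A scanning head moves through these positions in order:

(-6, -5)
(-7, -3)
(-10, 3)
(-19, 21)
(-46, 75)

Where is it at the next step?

Consecutive displacements (-1, +2), (-3, +6), (-9, +18), (-27, +54) scale by a factor of 3 each step.
step 5: (-46, 75) + (-81, +162) → (-127, 237)

(-127, 237)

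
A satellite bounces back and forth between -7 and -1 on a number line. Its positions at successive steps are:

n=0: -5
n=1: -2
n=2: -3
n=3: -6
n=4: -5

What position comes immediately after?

The value travels 3 per step and bounces off the walls at -7 and -1.
  step 5: -5 → -2

-2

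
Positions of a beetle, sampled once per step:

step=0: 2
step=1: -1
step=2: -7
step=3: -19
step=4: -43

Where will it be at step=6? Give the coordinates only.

-187

Consecutive displacements -3, -6, -12, -24 scale by a factor of 2 each step.
step 5: -43 − 48 → -91
step 6: -91 − 96 → -187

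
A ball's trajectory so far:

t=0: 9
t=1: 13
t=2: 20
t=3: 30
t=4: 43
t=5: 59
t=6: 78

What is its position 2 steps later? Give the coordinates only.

125

Taking differences between consecutive positions: +4, +7, +10, +13, +16, +19. These grow by +3 each step.
step 7: 78 + 22 → 100
step 8: 100 + 25 → 125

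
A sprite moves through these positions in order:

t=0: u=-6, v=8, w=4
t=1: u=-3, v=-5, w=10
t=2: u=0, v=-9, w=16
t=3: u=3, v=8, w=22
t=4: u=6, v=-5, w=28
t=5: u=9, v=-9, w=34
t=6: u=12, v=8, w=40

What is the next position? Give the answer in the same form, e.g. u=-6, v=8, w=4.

The u coordinate changes by +3 each step, so at step 7 it is -6 + 7·(3) = 15.
The v coordinate repeats the cycle [8, -5, -9] with period 3; step 7 mod 3 = 1, giving -5.
The w coordinate changes by +6 each step, so at step 7 it is 4 + 7·(6) = 46.

u=15, v=-5, w=46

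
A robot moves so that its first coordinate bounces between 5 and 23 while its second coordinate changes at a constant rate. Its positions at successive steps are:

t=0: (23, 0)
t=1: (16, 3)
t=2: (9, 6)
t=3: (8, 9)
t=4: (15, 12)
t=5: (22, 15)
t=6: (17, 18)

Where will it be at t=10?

The first coordinate reflects between 5 and 23, moving 7 per step.
  step 7: 17 → 10
  step 8: 10 → 7
  step 9: 7 → 14
  step 10: 14 → 21
The second coordinate changes by +3 each step: at step 10 it is 30.

(21, 30)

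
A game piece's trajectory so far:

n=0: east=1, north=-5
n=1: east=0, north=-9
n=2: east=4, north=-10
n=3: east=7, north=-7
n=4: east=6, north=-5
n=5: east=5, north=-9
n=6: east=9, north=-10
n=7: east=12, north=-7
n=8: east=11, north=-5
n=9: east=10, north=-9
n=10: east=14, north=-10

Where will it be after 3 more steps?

east=15, north=-9

The moves between consecutive positions are (-1, -4), (+4, -1), (+3, +3), (-1, +2), (-1, -4), (+4, -1), (+3, +3), (-1, +2), (-1, -4), (+4, -1); they repeat the 4-cycle [(-1, -4), (+4, -1), (+3, +3), (-1, +2)].
step 11: apply (+3, +3) → east=17, north=-7
step 12: apply (-1, +2) → east=16, north=-5
step 13: apply (-1, -4) → east=15, north=-9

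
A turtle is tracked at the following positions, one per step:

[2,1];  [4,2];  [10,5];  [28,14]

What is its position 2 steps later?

[244,122]

The jumps are [+2,+1], [+6,+3], [+18,+9] — a geometric progression with ratio 3.
step 4: [28,14] + [+54,+27] → [82,41]
step 5: [82,41] + [+162,+81] → [244,122]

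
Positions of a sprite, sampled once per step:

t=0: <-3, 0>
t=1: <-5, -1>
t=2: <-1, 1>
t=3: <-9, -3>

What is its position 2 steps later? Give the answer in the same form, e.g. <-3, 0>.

<-25, -11>

Consecutive displacements <-2, -1>, <+4, +2>, <-8, -4> scale by a factor of -2 each step.
step 4: <-9, -3> + <+16, +8> → <7, 5>
step 5: <7, 5> + <-32, -16> → <-25, -11>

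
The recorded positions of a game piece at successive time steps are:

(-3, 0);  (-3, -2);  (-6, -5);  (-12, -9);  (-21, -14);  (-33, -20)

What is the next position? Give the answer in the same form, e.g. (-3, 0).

(-48, -27)

First differences are (+0, -2), (-3, -3), (-6, -4), (-9, -5), (-12, -6); their common second difference is (-3, -1) (constant acceleration).
step 6: (-33, -20) + (-15, -7) → (-48, -27)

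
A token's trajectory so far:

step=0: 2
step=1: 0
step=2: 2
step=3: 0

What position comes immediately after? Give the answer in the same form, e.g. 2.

The jumps are -2, +2, -2 — a geometric progression with ratio -1.
step 4: 0 + 2 → 2

2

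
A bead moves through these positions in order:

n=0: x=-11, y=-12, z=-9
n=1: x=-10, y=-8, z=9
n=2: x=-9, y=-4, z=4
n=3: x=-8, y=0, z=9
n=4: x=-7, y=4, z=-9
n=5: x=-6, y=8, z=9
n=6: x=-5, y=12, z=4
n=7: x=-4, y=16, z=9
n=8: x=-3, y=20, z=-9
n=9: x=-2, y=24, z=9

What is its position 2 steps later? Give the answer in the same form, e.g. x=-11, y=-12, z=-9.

x=0, y=32, z=9

X: linear, +1 per step → 0 at step 11.
Y: linear, +4 per step → 32 at step 11.
Z: cycles through -9, 9, 4, 9 every 4 steps. Step 11 lands at position 3 of the cycle → 9.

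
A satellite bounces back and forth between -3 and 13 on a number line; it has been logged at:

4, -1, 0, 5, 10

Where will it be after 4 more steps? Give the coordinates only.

The value reflects between -3 and 13, moving 5 per step.
  step 5: 10 → 11
  step 6: 11 → 6
  step 7: 6 → 1
  step 8: 1 → -2

-2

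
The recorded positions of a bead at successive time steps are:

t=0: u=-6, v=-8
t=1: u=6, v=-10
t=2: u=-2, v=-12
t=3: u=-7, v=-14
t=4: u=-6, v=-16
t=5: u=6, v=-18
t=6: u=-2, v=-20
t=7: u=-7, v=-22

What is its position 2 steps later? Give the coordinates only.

u=6, v=-26

U: cycles through -6, 6, -2, -7 every 4 steps. Step 9 lands at position 1 of the cycle → 6.
V: linear, -2 per step → -26 at step 9.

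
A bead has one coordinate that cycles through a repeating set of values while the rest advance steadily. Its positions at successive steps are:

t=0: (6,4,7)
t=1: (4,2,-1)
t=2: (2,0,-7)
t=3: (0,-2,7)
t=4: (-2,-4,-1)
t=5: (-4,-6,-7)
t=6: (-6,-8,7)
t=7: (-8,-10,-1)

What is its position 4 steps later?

First: linear, -2 per step → -16 at step 11.
Second: linear, -2 per step → -18 at step 11.
Third: cycles through 7, -1, -7 every 3 steps. Step 11 lands at position 2 of the cycle → -7.

(-16,-18,-7)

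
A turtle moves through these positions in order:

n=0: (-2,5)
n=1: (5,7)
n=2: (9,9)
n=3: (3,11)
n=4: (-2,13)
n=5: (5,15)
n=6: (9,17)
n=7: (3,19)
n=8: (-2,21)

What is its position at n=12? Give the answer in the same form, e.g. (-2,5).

The first coordinate repeats the cycle [-2, 5, 9, 3] with period 4; step 12 mod 4 = 0, giving -2.
The second coordinate changes by +2 each step, so at step 12 it is 5 + 12·(2) = 29.

(-2,29)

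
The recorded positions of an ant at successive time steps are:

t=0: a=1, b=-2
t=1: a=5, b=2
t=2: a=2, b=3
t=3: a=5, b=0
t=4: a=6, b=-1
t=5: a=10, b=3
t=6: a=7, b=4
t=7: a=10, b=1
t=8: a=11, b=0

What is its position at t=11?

Differencing gives (+4, +4), (-3, +1), (+3, -3), (+1, -1), (+4, +4), (-3, +1), (+3, -3), (+1, -1). This is the pattern (+4, +4), (-3, +1), (+3, -3), (+1, -1) repeated.
step 9: apply (+4, +4) → a=15, b=4
step 10: apply (-3, +1) → a=12, b=5
step 11: apply (+3, -3) → a=15, b=2

a=15, b=2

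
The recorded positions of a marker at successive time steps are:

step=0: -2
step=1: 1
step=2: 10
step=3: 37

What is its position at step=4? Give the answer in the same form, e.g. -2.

Consecutive displacements +3, +9, +27 scale by a factor of 3 each step.
step 4: 37 + 81 → 118

118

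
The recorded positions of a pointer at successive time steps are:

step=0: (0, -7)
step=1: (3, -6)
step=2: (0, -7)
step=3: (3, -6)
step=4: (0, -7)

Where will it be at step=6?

(0, -7)

The jumps are (+3, +1), (-3, -1), (+3, +1), (-3, -1) — a geometric progression with ratio -1.
step 5: (0, -7) + (+3, +1) → (3, -6)
step 6: (3, -6) + (-3, -1) → (0, -7)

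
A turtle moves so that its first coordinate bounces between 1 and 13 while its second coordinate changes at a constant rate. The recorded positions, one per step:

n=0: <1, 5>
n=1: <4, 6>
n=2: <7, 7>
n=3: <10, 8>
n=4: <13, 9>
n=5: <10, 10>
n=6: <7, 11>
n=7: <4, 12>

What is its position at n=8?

<1, 13>

The first coordinate travels 3 per step and bounces off the walls at 1 and 13.
  step 8: 4 → 1
The second coordinate changes by +1 each step: at step 8 it is 13.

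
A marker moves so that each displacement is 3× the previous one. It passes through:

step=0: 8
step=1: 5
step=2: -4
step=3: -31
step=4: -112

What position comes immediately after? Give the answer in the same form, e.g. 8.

Consecutive displacements -3, -9, -27, -81 scale by a factor of 3 each step.
step 5: -112 − 243 → -355

-355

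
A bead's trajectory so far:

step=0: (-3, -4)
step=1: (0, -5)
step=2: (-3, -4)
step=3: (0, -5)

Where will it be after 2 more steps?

(0, -5)

Consecutive displacements (+3, -1), (-3, +1), (+3, -1) scale by a factor of -1 each step.
step 4: (0, -5) + (-3, +1) → (-3, -4)
step 5: (-3, -4) + (+3, -1) → (0, -5)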